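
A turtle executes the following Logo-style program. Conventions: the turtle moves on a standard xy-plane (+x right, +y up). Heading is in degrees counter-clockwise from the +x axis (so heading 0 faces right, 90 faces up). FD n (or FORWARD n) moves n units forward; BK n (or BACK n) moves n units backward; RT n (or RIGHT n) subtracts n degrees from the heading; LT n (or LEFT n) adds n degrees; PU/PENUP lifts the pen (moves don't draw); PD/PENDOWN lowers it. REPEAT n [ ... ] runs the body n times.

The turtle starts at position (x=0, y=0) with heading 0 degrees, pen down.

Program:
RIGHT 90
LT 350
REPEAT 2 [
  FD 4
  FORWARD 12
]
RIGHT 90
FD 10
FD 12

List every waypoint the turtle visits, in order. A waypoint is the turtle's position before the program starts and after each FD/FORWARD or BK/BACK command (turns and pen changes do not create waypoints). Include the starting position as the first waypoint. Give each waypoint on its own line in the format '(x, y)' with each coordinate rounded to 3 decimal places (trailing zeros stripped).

Executing turtle program step by step:
Start: pos=(0,0), heading=0, pen down
RT 90: heading 0 -> 270
LT 350: heading 270 -> 260
REPEAT 2 [
  -- iteration 1/2 --
  FD 4: (0,0) -> (-0.695,-3.939) [heading=260, draw]
  FD 12: (-0.695,-3.939) -> (-2.778,-15.757) [heading=260, draw]
  -- iteration 2/2 --
  FD 4: (-2.778,-15.757) -> (-3.473,-19.696) [heading=260, draw]
  FD 12: (-3.473,-19.696) -> (-5.557,-31.514) [heading=260, draw]
]
RT 90: heading 260 -> 170
FD 10: (-5.557,-31.514) -> (-15.405,-29.777) [heading=170, draw]
FD 12: (-15.405,-29.777) -> (-27.223,-27.694) [heading=170, draw]
Final: pos=(-27.223,-27.694), heading=170, 6 segment(s) drawn
Waypoints (7 total):
(0, 0)
(-0.695, -3.939)
(-2.778, -15.757)
(-3.473, -19.696)
(-5.557, -31.514)
(-15.405, -29.777)
(-27.223, -27.694)

Answer: (0, 0)
(-0.695, -3.939)
(-2.778, -15.757)
(-3.473, -19.696)
(-5.557, -31.514)
(-15.405, -29.777)
(-27.223, -27.694)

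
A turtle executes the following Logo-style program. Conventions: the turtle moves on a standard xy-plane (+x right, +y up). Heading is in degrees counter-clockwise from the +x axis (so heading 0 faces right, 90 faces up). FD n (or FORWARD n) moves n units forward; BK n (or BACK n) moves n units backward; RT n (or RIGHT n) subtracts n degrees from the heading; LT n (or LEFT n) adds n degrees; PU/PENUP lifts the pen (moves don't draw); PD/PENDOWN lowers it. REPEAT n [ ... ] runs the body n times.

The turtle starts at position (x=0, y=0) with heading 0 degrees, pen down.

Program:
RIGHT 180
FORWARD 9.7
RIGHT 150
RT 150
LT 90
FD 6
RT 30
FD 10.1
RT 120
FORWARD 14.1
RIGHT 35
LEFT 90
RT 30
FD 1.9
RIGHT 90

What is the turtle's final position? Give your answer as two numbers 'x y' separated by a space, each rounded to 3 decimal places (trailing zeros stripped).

Executing turtle program step by step:
Start: pos=(0,0), heading=0, pen down
RT 180: heading 0 -> 180
FD 9.7: (0,0) -> (-9.7,0) [heading=180, draw]
RT 150: heading 180 -> 30
RT 150: heading 30 -> 240
LT 90: heading 240 -> 330
FD 6: (-9.7,0) -> (-4.504,-3) [heading=330, draw]
RT 30: heading 330 -> 300
FD 10.1: (-4.504,-3) -> (0.546,-11.747) [heading=300, draw]
RT 120: heading 300 -> 180
FD 14.1: (0.546,-11.747) -> (-13.554,-11.747) [heading=180, draw]
RT 35: heading 180 -> 145
LT 90: heading 145 -> 235
RT 30: heading 235 -> 205
FD 1.9: (-13.554,-11.747) -> (-15.276,-12.55) [heading=205, draw]
RT 90: heading 205 -> 115
Final: pos=(-15.276,-12.55), heading=115, 5 segment(s) drawn

Answer: -15.276 -12.55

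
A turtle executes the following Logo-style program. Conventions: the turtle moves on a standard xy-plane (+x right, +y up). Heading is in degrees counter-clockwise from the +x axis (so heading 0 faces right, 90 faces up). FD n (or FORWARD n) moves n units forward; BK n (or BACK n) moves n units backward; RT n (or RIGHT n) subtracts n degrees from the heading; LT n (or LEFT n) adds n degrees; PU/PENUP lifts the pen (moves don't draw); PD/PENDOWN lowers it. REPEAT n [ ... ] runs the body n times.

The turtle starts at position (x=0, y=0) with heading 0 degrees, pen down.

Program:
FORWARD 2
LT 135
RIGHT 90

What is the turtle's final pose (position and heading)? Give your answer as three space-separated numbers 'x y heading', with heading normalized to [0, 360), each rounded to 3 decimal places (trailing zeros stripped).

Answer: 2 0 45

Derivation:
Executing turtle program step by step:
Start: pos=(0,0), heading=0, pen down
FD 2: (0,0) -> (2,0) [heading=0, draw]
LT 135: heading 0 -> 135
RT 90: heading 135 -> 45
Final: pos=(2,0), heading=45, 1 segment(s) drawn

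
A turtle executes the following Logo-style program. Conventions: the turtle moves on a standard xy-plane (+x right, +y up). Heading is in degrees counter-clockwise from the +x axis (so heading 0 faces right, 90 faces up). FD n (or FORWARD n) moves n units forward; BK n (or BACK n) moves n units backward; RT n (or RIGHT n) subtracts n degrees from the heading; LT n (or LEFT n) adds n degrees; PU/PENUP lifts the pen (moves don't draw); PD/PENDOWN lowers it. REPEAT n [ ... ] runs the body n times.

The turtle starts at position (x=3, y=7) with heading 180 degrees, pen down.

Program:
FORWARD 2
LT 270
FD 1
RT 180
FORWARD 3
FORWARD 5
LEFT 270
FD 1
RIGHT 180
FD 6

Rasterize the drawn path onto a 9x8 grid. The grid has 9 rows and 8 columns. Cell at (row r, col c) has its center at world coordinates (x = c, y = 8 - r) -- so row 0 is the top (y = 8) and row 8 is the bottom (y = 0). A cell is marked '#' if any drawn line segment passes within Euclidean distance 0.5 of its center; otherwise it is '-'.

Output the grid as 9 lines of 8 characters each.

Segment 0: (3,7) -> (1,7)
Segment 1: (1,7) -> (1,8)
Segment 2: (1,8) -> (1,5)
Segment 3: (1,5) -> (1,0)
Segment 4: (1,0) -> (-0,0)
Segment 5: (-0,0) -> (6,-0)

Answer: -#------
-###----
-#------
-#------
-#------
-#------
-#------
-#------
#######-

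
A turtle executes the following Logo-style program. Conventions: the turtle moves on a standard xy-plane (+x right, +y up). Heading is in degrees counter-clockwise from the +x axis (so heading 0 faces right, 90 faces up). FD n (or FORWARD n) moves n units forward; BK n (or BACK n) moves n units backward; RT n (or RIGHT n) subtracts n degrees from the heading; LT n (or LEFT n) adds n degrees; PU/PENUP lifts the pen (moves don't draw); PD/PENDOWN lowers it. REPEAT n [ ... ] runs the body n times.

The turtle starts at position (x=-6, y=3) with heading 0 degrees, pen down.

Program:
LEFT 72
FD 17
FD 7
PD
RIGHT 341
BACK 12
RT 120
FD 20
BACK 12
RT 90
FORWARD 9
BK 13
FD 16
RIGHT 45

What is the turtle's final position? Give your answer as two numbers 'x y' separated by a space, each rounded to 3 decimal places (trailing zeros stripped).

Executing turtle program step by step:
Start: pos=(-6,3), heading=0, pen down
LT 72: heading 0 -> 72
FD 17: (-6,3) -> (-0.747,19.168) [heading=72, draw]
FD 7: (-0.747,19.168) -> (1.416,25.825) [heading=72, draw]
PD: pen down
RT 341: heading 72 -> 91
BK 12: (1.416,25.825) -> (1.626,13.827) [heading=91, draw]
RT 120: heading 91 -> 331
FD 20: (1.626,13.827) -> (19.118,4.131) [heading=331, draw]
BK 12: (19.118,4.131) -> (8.623,9.949) [heading=331, draw]
RT 90: heading 331 -> 241
FD 9: (8.623,9.949) -> (4.26,2.077) [heading=241, draw]
BK 13: (4.26,2.077) -> (10.562,13.447) [heading=241, draw]
FD 16: (10.562,13.447) -> (2.805,-0.547) [heading=241, draw]
RT 45: heading 241 -> 196
Final: pos=(2.805,-0.547), heading=196, 8 segment(s) drawn

Answer: 2.805 -0.547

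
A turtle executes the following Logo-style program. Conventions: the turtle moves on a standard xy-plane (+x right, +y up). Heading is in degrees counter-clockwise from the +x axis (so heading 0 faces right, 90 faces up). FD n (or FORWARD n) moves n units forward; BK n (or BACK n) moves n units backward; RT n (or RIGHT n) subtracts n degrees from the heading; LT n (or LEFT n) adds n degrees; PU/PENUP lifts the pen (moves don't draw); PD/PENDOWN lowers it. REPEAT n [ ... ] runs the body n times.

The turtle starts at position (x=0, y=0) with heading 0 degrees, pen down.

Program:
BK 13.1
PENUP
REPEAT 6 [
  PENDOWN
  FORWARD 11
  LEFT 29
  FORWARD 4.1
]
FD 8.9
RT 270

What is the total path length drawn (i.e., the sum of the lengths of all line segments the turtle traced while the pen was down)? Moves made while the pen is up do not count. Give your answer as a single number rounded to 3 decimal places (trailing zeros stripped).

Answer: 112.6

Derivation:
Executing turtle program step by step:
Start: pos=(0,0), heading=0, pen down
BK 13.1: (0,0) -> (-13.1,0) [heading=0, draw]
PU: pen up
REPEAT 6 [
  -- iteration 1/6 --
  PD: pen down
  FD 11: (-13.1,0) -> (-2.1,0) [heading=0, draw]
  LT 29: heading 0 -> 29
  FD 4.1: (-2.1,0) -> (1.486,1.988) [heading=29, draw]
  -- iteration 2/6 --
  PD: pen down
  FD 11: (1.486,1.988) -> (11.107,7.321) [heading=29, draw]
  LT 29: heading 29 -> 58
  FD 4.1: (11.107,7.321) -> (13.279,10.798) [heading=58, draw]
  -- iteration 3/6 --
  PD: pen down
  FD 11: (13.279,10.798) -> (19.109,20.126) [heading=58, draw]
  LT 29: heading 58 -> 87
  FD 4.1: (19.109,20.126) -> (19.323,24.221) [heading=87, draw]
  -- iteration 4/6 --
  PD: pen down
  FD 11: (19.323,24.221) -> (19.899,35.205) [heading=87, draw]
  LT 29: heading 87 -> 116
  FD 4.1: (19.899,35.205) -> (18.101,38.891) [heading=116, draw]
  -- iteration 5/6 --
  PD: pen down
  FD 11: (18.101,38.891) -> (13.279,48.777) [heading=116, draw]
  LT 29: heading 116 -> 145
  FD 4.1: (13.279,48.777) -> (9.921,51.129) [heading=145, draw]
  -- iteration 6/6 --
  PD: pen down
  FD 11: (9.921,51.129) -> (0.91,57.438) [heading=145, draw]
  LT 29: heading 145 -> 174
  FD 4.1: (0.91,57.438) -> (-3.167,57.867) [heading=174, draw]
]
FD 8.9: (-3.167,57.867) -> (-12.019,58.797) [heading=174, draw]
RT 270: heading 174 -> 264
Final: pos=(-12.019,58.797), heading=264, 14 segment(s) drawn

Segment lengths:
  seg 1: (0,0) -> (-13.1,0), length = 13.1
  seg 2: (-13.1,0) -> (-2.1,0), length = 11
  seg 3: (-2.1,0) -> (1.486,1.988), length = 4.1
  seg 4: (1.486,1.988) -> (11.107,7.321), length = 11
  seg 5: (11.107,7.321) -> (13.279,10.798), length = 4.1
  seg 6: (13.279,10.798) -> (19.109,20.126), length = 11
  seg 7: (19.109,20.126) -> (19.323,24.221), length = 4.1
  seg 8: (19.323,24.221) -> (19.899,35.205), length = 11
  seg 9: (19.899,35.205) -> (18.101,38.891), length = 4.1
  seg 10: (18.101,38.891) -> (13.279,48.777), length = 11
  seg 11: (13.279,48.777) -> (9.921,51.129), length = 4.1
  seg 12: (9.921,51.129) -> (0.91,57.438), length = 11
  seg 13: (0.91,57.438) -> (-3.167,57.867), length = 4.1
  seg 14: (-3.167,57.867) -> (-12.019,58.797), length = 8.9
Total = 112.6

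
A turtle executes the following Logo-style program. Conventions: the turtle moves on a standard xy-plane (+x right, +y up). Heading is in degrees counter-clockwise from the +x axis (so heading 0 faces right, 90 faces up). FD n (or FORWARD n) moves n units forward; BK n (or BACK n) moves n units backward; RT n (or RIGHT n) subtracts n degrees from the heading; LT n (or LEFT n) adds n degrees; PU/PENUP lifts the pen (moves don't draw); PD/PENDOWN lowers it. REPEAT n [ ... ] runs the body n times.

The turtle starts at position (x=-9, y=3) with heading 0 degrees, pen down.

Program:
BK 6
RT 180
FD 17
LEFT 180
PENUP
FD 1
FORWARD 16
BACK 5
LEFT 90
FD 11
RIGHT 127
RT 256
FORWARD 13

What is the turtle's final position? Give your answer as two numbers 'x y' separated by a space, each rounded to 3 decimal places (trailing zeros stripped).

Answer: -14.92 25.967

Derivation:
Executing turtle program step by step:
Start: pos=(-9,3), heading=0, pen down
BK 6: (-9,3) -> (-15,3) [heading=0, draw]
RT 180: heading 0 -> 180
FD 17: (-15,3) -> (-32,3) [heading=180, draw]
LT 180: heading 180 -> 0
PU: pen up
FD 1: (-32,3) -> (-31,3) [heading=0, move]
FD 16: (-31,3) -> (-15,3) [heading=0, move]
BK 5: (-15,3) -> (-20,3) [heading=0, move]
LT 90: heading 0 -> 90
FD 11: (-20,3) -> (-20,14) [heading=90, move]
RT 127: heading 90 -> 323
RT 256: heading 323 -> 67
FD 13: (-20,14) -> (-14.92,25.967) [heading=67, move]
Final: pos=(-14.92,25.967), heading=67, 2 segment(s) drawn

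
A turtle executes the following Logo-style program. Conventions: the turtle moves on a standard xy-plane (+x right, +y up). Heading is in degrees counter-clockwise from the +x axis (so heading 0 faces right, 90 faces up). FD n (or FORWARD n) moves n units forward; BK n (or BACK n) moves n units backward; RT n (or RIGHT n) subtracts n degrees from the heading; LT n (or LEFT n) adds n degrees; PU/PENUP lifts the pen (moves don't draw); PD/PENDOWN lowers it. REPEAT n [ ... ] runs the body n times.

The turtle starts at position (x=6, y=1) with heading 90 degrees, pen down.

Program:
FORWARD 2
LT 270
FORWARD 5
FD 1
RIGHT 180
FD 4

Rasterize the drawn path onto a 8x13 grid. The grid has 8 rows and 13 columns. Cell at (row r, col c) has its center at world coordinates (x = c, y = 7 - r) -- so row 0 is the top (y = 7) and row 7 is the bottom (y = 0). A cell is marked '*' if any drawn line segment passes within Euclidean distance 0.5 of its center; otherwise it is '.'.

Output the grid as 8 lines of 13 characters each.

Answer: .............
.............
.............
.............
......*******
......*......
......*......
.............

Derivation:
Segment 0: (6,1) -> (6,3)
Segment 1: (6,3) -> (11,3)
Segment 2: (11,3) -> (12,3)
Segment 3: (12,3) -> (8,3)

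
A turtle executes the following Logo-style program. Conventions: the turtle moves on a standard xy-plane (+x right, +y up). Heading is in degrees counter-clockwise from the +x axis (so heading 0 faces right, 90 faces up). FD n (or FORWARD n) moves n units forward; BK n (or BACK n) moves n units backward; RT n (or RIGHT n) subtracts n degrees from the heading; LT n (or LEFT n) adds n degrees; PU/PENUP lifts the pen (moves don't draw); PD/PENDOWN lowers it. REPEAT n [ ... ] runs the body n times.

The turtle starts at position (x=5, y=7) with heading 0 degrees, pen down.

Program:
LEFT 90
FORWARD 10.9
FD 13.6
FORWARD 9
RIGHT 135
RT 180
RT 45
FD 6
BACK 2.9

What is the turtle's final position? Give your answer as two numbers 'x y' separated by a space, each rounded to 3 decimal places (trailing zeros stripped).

Answer: 5 43.6

Derivation:
Executing turtle program step by step:
Start: pos=(5,7), heading=0, pen down
LT 90: heading 0 -> 90
FD 10.9: (5,7) -> (5,17.9) [heading=90, draw]
FD 13.6: (5,17.9) -> (5,31.5) [heading=90, draw]
FD 9: (5,31.5) -> (5,40.5) [heading=90, draw]
RT 135: heading 90 -> 315
RT 180: heading 315 -> 135
RT 45: heading 135 -> 90
FD 6: (5,40.5) -> (5,46.5) [heading=90, draw]
BK 2.9: (5,46.5) -> (5,43.6) [heading=90, draw]
Final: pos=(5,43.6), heading=90, 5 segment(s) drawn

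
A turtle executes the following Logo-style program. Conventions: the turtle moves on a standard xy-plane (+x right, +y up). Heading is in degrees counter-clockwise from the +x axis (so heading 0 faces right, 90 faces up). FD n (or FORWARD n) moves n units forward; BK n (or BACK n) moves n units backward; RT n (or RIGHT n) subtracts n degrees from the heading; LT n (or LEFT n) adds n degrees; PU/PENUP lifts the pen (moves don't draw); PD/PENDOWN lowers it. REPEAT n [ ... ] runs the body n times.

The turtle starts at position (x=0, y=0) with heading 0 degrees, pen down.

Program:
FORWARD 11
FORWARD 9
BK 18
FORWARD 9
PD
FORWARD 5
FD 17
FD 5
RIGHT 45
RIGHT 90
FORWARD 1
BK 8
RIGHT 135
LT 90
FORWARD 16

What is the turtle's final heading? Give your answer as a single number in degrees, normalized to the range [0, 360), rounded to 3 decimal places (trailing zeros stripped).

Answer: 180

Derivation:
Executing turtle program step by step:
Start: pos=(0,0), heading=0, pen down
FD 11: (0,0) -> (11,0) [heading=0, draw]
FD 9: (11,0) -> (20,0) [heading=0, draw]
BK 18: (20,0) -> (2,0) [heading=0, draw]
FD 9: (2,0) -> (11,0) [heading=0, draw]
PD: pen down
FD 5: (11,0) -> (16,0) [heading=0, draw]
FD 17: (16,0) -> (33,0) [heading=0, draw]
FD 5: (33,0) -> (38,0) [heading=0, draw]
RT 45: heading 0 -> 315
RT 90: heading 315 -> 225
FD 1: (38,0) -> (37.293,-0.707) [heading=225, draw]
BK 8: (37.293,-0.707) -> (42.95,4.95) [heading=225, draw]
RT 135: heading 225 -> 90
LT 90: heading 90 -> 180
FD 16: (42.95,4.95) -> (26.95,4.95) [heading=180, draw]
Final: pos=(26.95,4.95), heading=180, 10 segment(s) drawn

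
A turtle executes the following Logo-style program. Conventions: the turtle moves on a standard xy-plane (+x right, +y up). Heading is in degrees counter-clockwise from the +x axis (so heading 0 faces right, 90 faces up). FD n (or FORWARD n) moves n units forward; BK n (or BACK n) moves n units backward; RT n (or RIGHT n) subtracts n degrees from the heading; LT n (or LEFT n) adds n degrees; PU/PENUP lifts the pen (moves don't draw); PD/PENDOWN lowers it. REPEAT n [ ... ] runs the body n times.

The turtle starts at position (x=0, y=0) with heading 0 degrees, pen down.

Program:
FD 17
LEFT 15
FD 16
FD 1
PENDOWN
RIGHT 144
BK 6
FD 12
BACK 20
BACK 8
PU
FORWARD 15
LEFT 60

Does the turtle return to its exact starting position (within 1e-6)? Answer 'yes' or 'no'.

Answer: no

Derivation:
Executing turtle program step by step:
Start: pos=(0,0), heading=0, pen down
FD 17: (0,0) -> (17,0) [heading=0, draw]
LT 15: heading 0 -> 15
FD 16: (17,0) -> (32.455,4.141) [heading=15, draw]
FD 1: (32.455,4.141) -> (33.421,4.4) [heading=15, draw]
PD: pen down
RT 144: heading 15 -> 231
BK 6: (33.421,4.4) -> (37.197,9.063) [heading=231, draw]
FD 12: (37.197,9.063) -> (29.645,-0.263) [heading=231, draw]
BK 20: (29.645,-0.263) -> (42.231,15.28) [heading=231, draw]
BK 8: (42.231,15.28) -> (47.266,21.497) [heading=231, draw]
PU: pen up
FD 15: (47.266,21.497) -> (37.826,9.84) [heading=231, move]
LT 60: heading 231 -> 291
Final: pos=(37.826,9.84), heading=291, 7 segment(s) drawn

Start position: (0, 0)
Final position: (37.826, 9.84)
Distance = 39.085; >= 1e-6 -> NOT closed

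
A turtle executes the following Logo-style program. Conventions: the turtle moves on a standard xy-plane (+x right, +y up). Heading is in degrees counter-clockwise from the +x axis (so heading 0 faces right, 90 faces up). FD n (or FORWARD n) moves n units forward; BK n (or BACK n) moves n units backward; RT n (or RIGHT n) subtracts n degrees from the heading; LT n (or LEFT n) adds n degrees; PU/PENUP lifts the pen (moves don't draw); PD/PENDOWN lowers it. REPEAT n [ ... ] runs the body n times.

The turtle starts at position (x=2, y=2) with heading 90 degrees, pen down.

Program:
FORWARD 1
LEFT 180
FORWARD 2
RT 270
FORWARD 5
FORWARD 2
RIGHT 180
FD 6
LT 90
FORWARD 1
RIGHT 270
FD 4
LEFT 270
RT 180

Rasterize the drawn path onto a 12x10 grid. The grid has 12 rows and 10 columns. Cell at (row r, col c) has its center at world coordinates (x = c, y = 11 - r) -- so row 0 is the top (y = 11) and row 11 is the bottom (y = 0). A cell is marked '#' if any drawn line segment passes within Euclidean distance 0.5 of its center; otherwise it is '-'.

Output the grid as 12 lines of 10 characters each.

Segment 0: (2,2) -> (2,3)
Segment 1: (2,3) -> (2,1)
Segment 2: (2,1) -> (7,1)
Segment 3: (7,1) -> (9,1)
Segment 4: (9,1) -> (3,1)
Segment 5: (3,1) -> (3,-0)
Segment 6: (3,-0) -> (7,0)

Answer: ----------
----------
----------
----------
----------
----------
----------
----------
--#-------
--#-------
--########
---#####--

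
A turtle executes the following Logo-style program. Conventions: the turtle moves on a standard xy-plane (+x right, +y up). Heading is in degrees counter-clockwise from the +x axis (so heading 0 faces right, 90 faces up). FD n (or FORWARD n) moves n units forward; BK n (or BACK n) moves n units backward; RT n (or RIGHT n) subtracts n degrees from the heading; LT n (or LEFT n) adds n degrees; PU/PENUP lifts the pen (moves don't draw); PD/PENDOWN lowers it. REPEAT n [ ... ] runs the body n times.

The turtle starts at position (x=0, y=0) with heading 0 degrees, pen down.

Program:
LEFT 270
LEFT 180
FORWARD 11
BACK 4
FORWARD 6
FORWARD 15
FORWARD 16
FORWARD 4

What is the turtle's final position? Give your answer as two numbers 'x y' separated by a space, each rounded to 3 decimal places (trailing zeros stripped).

Executing turtle program step by step:
Start: pos=(0,0), heading=0, pen down
LT 270: heading 0 -> 270
LT 180: heading 270 -> 90
FD 11: (0,0) -> (0,11) [heading=90, draw]
BK 4: (0,11) -> (0,7) [heading=90, draw]
FD 6: (0,7) -> (0,13) [heading=90, draw]
FD 15: (0,13) -> (0,28) [heading=90, draw]
FD 16: (0,28) -> (0,44) [heading=90, draw]
FD 4: (0,44) -> (0,48) [heading=90, draw]
Final: pos=(0,48), heading=90, 6 segment(s) drawn

Answer: 0 48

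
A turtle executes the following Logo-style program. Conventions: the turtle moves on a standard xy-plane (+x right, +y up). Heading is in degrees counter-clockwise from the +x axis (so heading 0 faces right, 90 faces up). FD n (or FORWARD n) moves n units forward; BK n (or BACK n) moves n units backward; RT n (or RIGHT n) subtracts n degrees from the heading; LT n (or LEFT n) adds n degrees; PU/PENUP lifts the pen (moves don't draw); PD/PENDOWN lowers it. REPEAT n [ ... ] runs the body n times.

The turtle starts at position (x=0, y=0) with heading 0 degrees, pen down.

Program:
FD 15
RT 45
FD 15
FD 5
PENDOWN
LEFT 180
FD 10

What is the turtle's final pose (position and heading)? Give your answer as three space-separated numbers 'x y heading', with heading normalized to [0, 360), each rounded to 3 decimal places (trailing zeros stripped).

Executing turtle program step by step:
Start: pos=(0,0), heading=0, pen down
FD 15: (0,0) -> (15,0) [heading=0, draw]
RT 45: heading 0 -> 315
FD 15: (15,0) -> (25.607,-10.607) [heading=315, draw]
FD 5: (25.607,-10.607) -> (29.142,-14.142) [heading=315, draw]
PD: pen down
LT 180: heading 315 -> 135
FD 10: (29.142,-14.142) -> (22.071,-7.071) [heading=135, draw]
Final: pos=(22.071,-7.071), heading=135, 4 segment(s) drawn

Answer: 22.071 -7.071 135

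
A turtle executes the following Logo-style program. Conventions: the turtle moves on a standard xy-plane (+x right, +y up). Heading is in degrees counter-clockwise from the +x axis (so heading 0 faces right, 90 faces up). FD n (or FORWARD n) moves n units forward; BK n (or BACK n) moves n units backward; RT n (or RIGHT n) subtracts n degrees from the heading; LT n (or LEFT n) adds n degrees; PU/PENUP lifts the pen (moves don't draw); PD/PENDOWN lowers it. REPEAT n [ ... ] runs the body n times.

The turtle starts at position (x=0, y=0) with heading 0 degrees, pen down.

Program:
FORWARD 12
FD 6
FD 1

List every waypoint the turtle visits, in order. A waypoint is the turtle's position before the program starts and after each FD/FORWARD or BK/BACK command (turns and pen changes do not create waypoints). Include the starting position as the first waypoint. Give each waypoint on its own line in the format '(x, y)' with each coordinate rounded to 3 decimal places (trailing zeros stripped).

Executing turtle program step by step:
Start: pos=(0,0), heading=0, pen down
FD 12: (0,0) -> (12,0) [heading=0, draw]
FD 6: (12,0) -> (18,0) [heading=0, draw]
FD 1: (18,0) -> (19,0) [heading=0, draw]
Final: pos=(19,0), heading=0, 3 segment(s) drawn
Waypoints (4 total):
(0, 0)
(12, 0)
(18, 0)
(19, 0)

Answer: (0, 0)
(12, 0)
(18, 0)
(19, 0)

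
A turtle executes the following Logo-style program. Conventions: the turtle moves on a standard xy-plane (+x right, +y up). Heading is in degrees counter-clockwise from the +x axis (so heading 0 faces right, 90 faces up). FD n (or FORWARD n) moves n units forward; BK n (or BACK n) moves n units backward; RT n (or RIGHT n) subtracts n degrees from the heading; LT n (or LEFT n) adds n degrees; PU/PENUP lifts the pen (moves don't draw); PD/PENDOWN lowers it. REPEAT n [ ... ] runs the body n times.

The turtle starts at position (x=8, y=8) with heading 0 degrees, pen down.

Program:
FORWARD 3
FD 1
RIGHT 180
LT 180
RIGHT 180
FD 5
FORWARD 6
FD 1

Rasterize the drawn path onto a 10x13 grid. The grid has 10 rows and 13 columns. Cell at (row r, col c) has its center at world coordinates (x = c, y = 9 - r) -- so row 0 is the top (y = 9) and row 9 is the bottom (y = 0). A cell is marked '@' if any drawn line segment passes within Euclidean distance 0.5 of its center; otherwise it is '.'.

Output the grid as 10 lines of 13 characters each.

Answer: .............
@@@@@@@@@@@@@
.............
.............
.............
.............
.............
.............
.............
.............

Derivation:
Segment 0: (8,8) -> (11,8)
Segment 1: (11,8) -> (12,8)
Segment 2: (12,8) -> (7,8)
Segment 3: (7,8) -> (1,8)
Segment 4: (1,8) -> (0,8)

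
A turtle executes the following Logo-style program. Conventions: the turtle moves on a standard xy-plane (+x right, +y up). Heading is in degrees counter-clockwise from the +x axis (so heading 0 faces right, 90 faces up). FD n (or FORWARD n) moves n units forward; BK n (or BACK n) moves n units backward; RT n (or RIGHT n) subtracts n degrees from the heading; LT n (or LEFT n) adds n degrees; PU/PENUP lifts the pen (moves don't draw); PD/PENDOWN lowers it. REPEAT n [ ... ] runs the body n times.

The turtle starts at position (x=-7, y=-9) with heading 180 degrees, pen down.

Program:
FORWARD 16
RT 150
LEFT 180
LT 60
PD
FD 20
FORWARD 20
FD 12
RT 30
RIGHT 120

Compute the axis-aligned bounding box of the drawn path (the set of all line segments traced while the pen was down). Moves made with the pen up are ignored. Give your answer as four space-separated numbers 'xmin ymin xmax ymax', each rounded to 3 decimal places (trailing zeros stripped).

Executing turtle program step by step:
Start: pos=(-7,-9), heading=180, pen down
FD 16: (-7,-9) -> (-23,-9) [heading=180, draw]
RT 150: heading 180 -> 30
LT 180: heading 30 -> 210
LT 60: heading 210 -> 270
PD: pen down
FD 20: (-23,-9) -> (-23,-29) [heading=270, draw]
FD 20: (-23,-29) -> (-23,-49) [heading=270, draw]
FD 12: (-23,-49) -> (-23,-61) [heading=270, draw]
RT 30: heading 270 -> 240
RT 120: heading 240 -> 120
Final: pos=(-23,-61), heading=120, 4 segment(s) drawn

Segment endpoints: x in {-23, -23, -23, -23, -7}, y in {-61, -49, -29, -9, -9}
xmin=-23, ymin=-61, xmax=-7, ymax=-9

Answer: -23 -61 -7 -9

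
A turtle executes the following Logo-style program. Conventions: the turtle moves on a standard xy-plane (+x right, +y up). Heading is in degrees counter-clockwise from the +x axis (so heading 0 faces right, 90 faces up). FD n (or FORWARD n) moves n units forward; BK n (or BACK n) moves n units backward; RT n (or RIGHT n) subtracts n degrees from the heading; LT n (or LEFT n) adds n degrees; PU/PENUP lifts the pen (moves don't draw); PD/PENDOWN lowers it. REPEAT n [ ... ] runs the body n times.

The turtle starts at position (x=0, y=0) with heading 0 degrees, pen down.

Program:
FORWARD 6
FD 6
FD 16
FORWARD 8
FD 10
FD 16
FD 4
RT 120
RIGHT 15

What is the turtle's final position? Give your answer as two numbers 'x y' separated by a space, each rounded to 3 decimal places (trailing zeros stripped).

Answer: 66 0

Derivation:
Executing turtle program step by step:
Start: pos=(0,0), heading=0, pen down
FD 6: (0,0) -> (6,0) [heading=0, draw]
FD 6: (6,0) -> (12,0) [heading=0, draw]
FD 16: (12,0) -> (28,0) [heading=0, draw]
FD 8: (28,0) -> (36,0) [heading=0, draw]
FD 10: (36,0) -> (46,0) [heading=0, draw]
FD 16: (46,0) -> (62,0) [heading=0, draw]
FD 4: (62,0) -> (66,0) [heading=0, draw]
RT 120: heading 0 -> 240
RT 15: heading 240 -> 225
Final: pos=(66,0), heading=225, 7 segment(s) drawn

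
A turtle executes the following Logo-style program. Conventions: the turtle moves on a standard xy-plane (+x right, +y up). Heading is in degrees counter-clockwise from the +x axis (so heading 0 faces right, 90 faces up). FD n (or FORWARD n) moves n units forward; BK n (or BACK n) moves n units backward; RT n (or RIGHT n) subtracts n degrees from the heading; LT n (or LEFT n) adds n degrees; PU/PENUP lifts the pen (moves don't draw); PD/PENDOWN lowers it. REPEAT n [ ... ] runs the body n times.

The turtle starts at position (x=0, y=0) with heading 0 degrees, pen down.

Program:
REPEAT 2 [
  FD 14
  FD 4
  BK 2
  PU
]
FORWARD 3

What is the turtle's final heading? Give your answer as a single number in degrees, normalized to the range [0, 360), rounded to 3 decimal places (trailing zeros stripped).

Answer: 0

Derivation:
Executing turtle program step by step:
Start: pos=(0,0), heading=0, pen down
REPEAT 2 [
  -- iteration 1/2 --
  FD 14: (0,0) -> (14,0) [heading=0, draw]
  FD 4: (14,0) -> (18,0) [heading=0, draw]
  BK 2: (18,0) -> (16,0) [heading=0, draw]
  PU: pen up
  -- iteration 2/2 --
  FD 14: (16,0) -> (30,0) [heading=0, move]
  FD 4: (30,0) -> (34,0) [heading=0, move]
  BK 2: (34,0) -> (32,0) [heading=0, move]
  PU: pen up
]
FD 3: (32,0) -> (35,0) [heading=0, move]
Final: pos=(35,0), heading=0, 3 segment(s) drawn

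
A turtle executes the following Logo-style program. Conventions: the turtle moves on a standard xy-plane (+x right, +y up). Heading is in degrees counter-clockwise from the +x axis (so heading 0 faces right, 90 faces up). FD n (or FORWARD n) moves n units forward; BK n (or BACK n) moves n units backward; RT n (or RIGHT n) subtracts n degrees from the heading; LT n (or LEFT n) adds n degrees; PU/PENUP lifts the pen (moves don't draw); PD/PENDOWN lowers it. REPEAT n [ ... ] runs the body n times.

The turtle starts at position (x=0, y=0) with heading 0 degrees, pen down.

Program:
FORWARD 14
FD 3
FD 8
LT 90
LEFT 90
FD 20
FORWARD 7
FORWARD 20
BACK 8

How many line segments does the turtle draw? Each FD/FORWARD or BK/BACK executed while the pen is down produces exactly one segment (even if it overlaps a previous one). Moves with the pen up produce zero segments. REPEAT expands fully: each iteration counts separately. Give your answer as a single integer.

Answer: 7

Derivation:
Executing turtle program step by step:
Start: pos=(0,0), heading=0, pen down
FD 14: (0,0) -> (14,0) [heading=0, draw]
FD 3: (14,0) -> (17,0) [heading=0, draw]
FD 8: (17,0) -> (25,0) [heading=0, draw]
LT 90: heading 0 -> 90
LT 90: heading 90 -> 180
FD 20: (25,0) -> (5,0) [heading=180, draw]
FD 7: (5,0) -> (-2,0) [heading=180, draw]
FD 20: (-2,0) -> (-22,0) [heading=180, draw]
BK 8: (-22,0) -> (-14,0) [heading=180, draw]
Final: pos=(-14,0), heading=180, 7 segment(s) drawn
Segments drawn: 7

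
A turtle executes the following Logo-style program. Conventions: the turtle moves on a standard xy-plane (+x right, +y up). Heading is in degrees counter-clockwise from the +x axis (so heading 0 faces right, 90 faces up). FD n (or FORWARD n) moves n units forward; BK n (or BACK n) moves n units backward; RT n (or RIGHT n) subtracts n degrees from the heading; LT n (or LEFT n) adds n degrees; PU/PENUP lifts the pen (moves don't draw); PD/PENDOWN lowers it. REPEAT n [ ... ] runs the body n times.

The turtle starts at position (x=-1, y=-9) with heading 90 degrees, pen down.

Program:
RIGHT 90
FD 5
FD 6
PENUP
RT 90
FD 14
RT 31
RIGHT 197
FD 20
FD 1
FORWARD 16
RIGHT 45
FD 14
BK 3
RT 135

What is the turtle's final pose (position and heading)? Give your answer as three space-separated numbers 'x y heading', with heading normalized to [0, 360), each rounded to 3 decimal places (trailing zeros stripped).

Executing turtle program step by step:
Start: pos=(-1,-9), heading=90, pen down
RT 90: heading 90 -> 0
FD 5: (-1,-9) -> (4,-9) [heading=0, draw]
FD 6: (4,-9) -> (10,-9) [heading=0, draw]
PU: pen up
RT 90: heading 0 -> 270
FD 14: (10,-9) -> (10,-23) [heading=270, move]
RT 31: heading 270 -> 239
RT 197: heading 239 -> 42
FD 20: (10,-23) -> (24.863,-9.617) [heading=42, move]
FD 1: (24.863,-9.617) -> (25.606,-8.948) [heading=42, move]
FD 16: (25.606,-8.948) -> (37.496,1.758) [heading=42, move]
RT 45: heading 42 -> 357
FD 14: (37.496,1.758) -> (51.477,1.025) [heading=357, move]
BK 3: (51.477,1.025) -> (48.481,1.182) [heading=357, move]
RT 135: heading 357 -> 222
Final: pos=(48.481,1.182), heading=222, 2 segment(s) drawn

Answer: 48.481 1.182 222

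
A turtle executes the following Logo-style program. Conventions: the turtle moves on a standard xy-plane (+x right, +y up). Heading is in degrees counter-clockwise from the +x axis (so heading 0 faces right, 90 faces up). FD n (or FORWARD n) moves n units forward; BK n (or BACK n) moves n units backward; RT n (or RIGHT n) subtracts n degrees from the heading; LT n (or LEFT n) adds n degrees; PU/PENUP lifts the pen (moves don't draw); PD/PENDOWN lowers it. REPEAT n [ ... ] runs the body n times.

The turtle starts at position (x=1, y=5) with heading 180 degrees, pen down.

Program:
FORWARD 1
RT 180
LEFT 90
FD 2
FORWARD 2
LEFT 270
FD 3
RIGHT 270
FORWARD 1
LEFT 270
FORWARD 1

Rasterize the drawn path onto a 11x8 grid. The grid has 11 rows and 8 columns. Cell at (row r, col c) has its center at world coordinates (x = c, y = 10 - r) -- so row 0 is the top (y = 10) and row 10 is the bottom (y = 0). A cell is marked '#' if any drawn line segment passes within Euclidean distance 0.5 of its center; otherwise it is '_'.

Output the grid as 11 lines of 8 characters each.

Segment 0: (1,5) -> (0,5)
Segment 1: (0,5) -> (0,7)
Segment 2: (0,7) -> (0,9)
Segment 3: (0,9) -> (3,9)
Segment 4: (3,9) -> (3,10)
Segment 5: (3,10) -> (4,10)

Answer: ___##___
####____
#_______
#_______
#_______
##______
________
________
________
________
________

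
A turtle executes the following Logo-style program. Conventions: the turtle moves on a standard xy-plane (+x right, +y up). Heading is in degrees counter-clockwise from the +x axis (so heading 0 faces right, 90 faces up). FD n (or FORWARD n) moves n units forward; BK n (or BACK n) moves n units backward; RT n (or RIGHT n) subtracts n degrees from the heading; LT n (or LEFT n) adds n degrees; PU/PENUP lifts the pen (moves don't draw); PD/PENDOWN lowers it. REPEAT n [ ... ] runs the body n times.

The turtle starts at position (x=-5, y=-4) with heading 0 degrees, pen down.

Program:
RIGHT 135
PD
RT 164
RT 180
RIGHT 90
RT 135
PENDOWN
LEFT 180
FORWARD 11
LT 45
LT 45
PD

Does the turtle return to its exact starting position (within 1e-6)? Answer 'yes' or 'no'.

Executing turtle program step by step:
Start: pos=(-5,-4), heading=0, pen down
RT 135: heading 0 -> 225
PD: pen down
RT 164: heading 225 -> 61
RT 180: heading 61 -> 241
RT 90: heading 241 -> 151
RT 135: heading 151 -> 16
PD: pen down
LT 180: heading 16 -> 196
FD 11: (-5,-4) -> (-15.574,-7.032) [heading=196, draw]
LT 45: heading 196 -> 241
LT 45: heading 241 -> 286
PD: pen down
Final: pos=(-15.574,-7.032), heading=286, 1 segment(s) drawn

Start position: (-5, -4)
Final position: (-15.574, -7.032)
Distance = 11; >= 1e-6 -> NOT closed

Answer: no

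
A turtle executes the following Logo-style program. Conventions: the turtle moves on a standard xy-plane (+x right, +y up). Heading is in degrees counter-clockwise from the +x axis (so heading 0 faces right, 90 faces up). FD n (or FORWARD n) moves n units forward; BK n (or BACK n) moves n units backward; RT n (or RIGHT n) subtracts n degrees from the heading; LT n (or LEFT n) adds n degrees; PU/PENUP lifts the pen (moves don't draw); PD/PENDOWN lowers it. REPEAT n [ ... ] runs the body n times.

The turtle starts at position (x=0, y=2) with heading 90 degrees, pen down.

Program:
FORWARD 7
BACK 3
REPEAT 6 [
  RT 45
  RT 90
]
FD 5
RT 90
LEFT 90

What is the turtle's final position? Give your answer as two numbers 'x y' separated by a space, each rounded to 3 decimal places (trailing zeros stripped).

Executing turtle program step by step:
Start: pos=(0,2), heading=90, pen down
FD 7: (0,2) -> (0,9) [heading=90, draw]
BK 3: (0,9) -> (0,6) [heading=90, draw]
REPEAT 6 [
  -- iteration 1/6 --
  RT 45: heading 90 -> 45
  RT 90: heading 45 -> 315
  -- iteration 2/6 --
  RT 45: heading 315 -> 270
  RT 90: heading 270 -> 180
  -- iteration 3/6 --
  RT 45: heading 180 -> 135
  RT 90: heading 135 -> 45
  -- iteration 4/6 --
  RT 45: heading 45 -> 0
  RT 90: heading 0 -> 270
  -- iteration 5/6 --
  RT 45: heading 270 -> 225
  RT 90: heading 225 -> 135
  -- iteration 6/6 --
  RT 45: heading 135 -> 90
  RT 90: heading 90 -> 0
]
FD 5: (0,6) -> (5,6) [heading=0, draw]
RT 90: heading 0 -> 270
LT 90: heading 270 -> 0
Final: pos=(5,6), heading=0, 3 segment(s) drawn

Answer: 5 6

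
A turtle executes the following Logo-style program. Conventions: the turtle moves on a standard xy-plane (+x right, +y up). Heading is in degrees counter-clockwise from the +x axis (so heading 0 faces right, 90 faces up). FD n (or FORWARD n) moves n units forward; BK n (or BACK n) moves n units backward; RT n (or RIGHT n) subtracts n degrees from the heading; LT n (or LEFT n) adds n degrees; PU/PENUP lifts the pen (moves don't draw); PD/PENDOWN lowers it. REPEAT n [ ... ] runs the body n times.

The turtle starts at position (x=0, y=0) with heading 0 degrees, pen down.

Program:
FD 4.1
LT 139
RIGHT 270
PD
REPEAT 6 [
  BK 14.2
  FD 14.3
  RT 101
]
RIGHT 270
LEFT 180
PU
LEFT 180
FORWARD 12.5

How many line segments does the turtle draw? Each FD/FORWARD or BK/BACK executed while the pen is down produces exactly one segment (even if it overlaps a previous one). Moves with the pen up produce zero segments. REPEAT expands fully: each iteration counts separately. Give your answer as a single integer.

Answer: 13

Derivation:
Executing turtle program step by step:
Start: pos=(0,0), heading=0, pen down
FD 4.1: (0,0) -> (4.1,0) [heading=0, draw]
LT 139: heading 0 -> 139
RT 270: heading 139 -> 229
PD: pen down
REPEAT 6 [
  -- iteration 1/6 --
  BK 14.2: (4.1,0) -> (13.416,10.717) [heading=229, draw]
  FD 14.3: (13.416,10.717) -> (4.034,-0.075) [heading=229, draw]
  RT 101: heading 229 -> 128
  -- iteration 2/6 --
  BK 14.2: (4.034,-0.075) -> (12.777,-11.265) [heading=128, draw]
  FD 14.3: (12.777,-11.265) -> (3.973,0.003) [heading=128, draw]
  RT 101: heading 128 -> 27
  -- iteration 3/6 --
  BK 14.2: (3.973,0.003) -> (-8.679,-6.443) [heading=27, draw]
  FD 14.3: (-8.679,-6.443) -> (4.062,0.049) [heading=27, draw]
  RT 101: heading 27 -> 286
  -- iteration 4/6 --
  BK 14.2: (4.062,0.049) -> (0.148,13.699) [heading=286, draw]
  FD 14.3: (0.148,13.699) -> (4.089,-0.047) [heading=286, draw]
  RT 101: heading 286 -> 185
  -- iteration 5/6 --
  BK 14.2: (4.089,-0.047) -> (18.235,1.19) [heading=185, draw]
  FD 14.3: (18.235,1.19) -> (3.99,-0.056) [heading=185, draw]
  RT 101: heading 185 -> 84
  -- iteration 6/6 --
  BK 14.2: (3.99,-0.056) -> (2.506,-14.178) [heading=84, draw]
  FD 14.3: (2.506,-14.178) -> (4,0.043) [heading=84, draw]
  RT 101: heading 84 -> 343
]
RT 270: heading 343 -> 73
LT 180: heading 73 -> 253
PU: pen up
LT 180: heading 253 -> 73
FD 12.5: (4,0.043) -> (7.655,11.997) [heading=73, move]
Final: pos=(7.655,11.997), heading=73, 13 segment(s) drawn
Segments drawn: 13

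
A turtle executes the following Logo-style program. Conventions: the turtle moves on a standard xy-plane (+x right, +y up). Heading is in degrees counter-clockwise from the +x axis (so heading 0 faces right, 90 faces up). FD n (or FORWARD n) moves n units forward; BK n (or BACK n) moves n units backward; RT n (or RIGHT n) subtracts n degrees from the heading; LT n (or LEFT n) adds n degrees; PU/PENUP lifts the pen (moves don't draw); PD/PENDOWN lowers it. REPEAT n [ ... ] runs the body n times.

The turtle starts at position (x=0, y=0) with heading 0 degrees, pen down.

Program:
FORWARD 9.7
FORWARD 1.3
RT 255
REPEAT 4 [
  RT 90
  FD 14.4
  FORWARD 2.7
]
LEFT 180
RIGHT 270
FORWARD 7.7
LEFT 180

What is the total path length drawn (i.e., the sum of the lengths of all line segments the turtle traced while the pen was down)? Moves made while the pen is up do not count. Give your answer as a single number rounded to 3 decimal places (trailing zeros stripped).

Answer: 87.1

Derivation:
Executing turtle program step by step:
Start: pos=(0,0), heading=0, pen down
FD 9.7: (0,0) -> (9.7,0) [heading=0, draw]
FD 1.3: (9.7,0) -> (11,0) [heading=0, draw]
RT 255: heading 0 -> 105
REPEAT 4 [
  -- iteration 1/4 --
  RT 90: heading 105 -> 15
  FD 14.4: (11,0) -> (24.909,3.727) [heading=15, draw]
  FD 2.7: (24.909,3.727) -> (27.517,4.426) [heading=15, draw]
  -- iteration 2/4 --
  RT 90: heading 15 -> 285
  FD 14.4: (27.517,4.426) -> (31.244,-9.484) [heading=285, draw]
  FD 2.7: (31.244,-9.484) -> (31.943,-12.092) [heading=285, draw]
  -- iteration 3/4 --
  RT 90: heading 285 -> 195
  FD 14.4: (31.943,-12.092) -> (18.034,-15.819) [heading=195, draw]
  FD 2.7: (18.034,-15.819) -> (15.426,-16.517) [heading=195, draw]
  -- iteration 4/4 --
  RT 90: heading 195 -> 105
  FD 14.4: (15.426,-16.517) -> (11.699,-2.608) [heading=105, draw]
  FD 2.7: (11.699,-2.608) -> (11,0) [heading=105, draw]
]
LT 180: heading 105 -> 285
RT 270: heading 285 -> 15
FD 7.7: (11,0) -> (18.438,1.993) [heading=15, draw]
LT 180: heading 15 -> 195
Final: pos=(18.438,1.993), heading=195, 11 segment(s) drawn

Segment lengths:
  seg 1: (0,0) -> (9.7,0), length = 9.7
  seg 2: (9.7,0) -> (11,0), length = 1.3
  seg 3: (11,0) -> (24.909,3.727), length = 14.4
  seg 4: (24.909,3.727) -> (27.517,4.426), length = 2.7
  seg 5: (27.517,4.426) -> (31.244,-9.484), length = 14.4
  seg 6: (31.244,-9.484) -> (31.943,-12.092), length = 2.7
  seg 7: (31.943,-12.092) -> (18.034,-15.819), length = 14.4
  seg 8: (18.034,-15.819) -> (15.426,-16.517), length = 2.7
  seg 9: (15.426,-16.517) -> (11.699,-2.608), length = 14.4
  seg 10: (11.699,-2.608) -> (11,0), length = 2.7
  seg 11: (11,0) -> (18.438,1.993), length = 7.7
Total = 87.1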